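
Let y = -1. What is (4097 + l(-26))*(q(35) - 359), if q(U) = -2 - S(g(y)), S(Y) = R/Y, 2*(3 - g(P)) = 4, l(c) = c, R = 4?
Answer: -1485915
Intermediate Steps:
g(P) = 1 (g(P) = 3 - ½*4 = 3 - 2 = 1)
S(Y) = 4/Y
q(U) = -6 (q(U) = -2 - 4/1 = -2 - 4 = -6)
(4097 + l(-26))*(q(35) - 359) = (4097 - 26)*(-6 - 359) = 4071*(-365) = -1485915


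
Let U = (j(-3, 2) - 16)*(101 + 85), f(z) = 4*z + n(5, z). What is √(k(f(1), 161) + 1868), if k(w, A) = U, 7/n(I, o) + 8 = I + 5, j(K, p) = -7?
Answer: I*√2410 ≈ 49.092*I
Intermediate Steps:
n(I, o) = 7/(-3 + I) (n(I, o) = 7/(-8 + (I + 5)) = 7/(-8 + (5 + I)) = 7/(-3 + I))
f(z) = 7/2 + 4*z (f(z) = 4*z + 7/(-3 + 5) = 4*z + 7/2 = 7/2 + 4*z)
U = -4278 (U = (-7 - 16)*(101 + 85) = -23*186 = -4278)
k(w, A) = -4278
√(k(f(1), 161) + 1868) = √(-4278 + 1868) = √(-2410) = I*√2410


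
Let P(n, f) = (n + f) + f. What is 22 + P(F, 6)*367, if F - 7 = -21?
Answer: -712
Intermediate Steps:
F = -14 (F = 7 - 21 = -14)
P(n, f) = n + 2*f (P(n, f) = (f + n) + f = n + 2*f)
22 + P(F, 6)*367 = 22 + (-14 + 2*6)*367 = 22 + (-14 + 12)*367 = 22 - 2*367 = 22 - 734 = -712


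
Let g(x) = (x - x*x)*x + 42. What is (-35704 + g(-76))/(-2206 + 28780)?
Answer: 204545/13287 ≈ 15.394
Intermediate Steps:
g(x) = 42 + x*(x - x²) (g(x) = (x - x²)*x + 42 = x*(x - x²) + 42 = 42 + x*(x - x²))
(-35704 + g(-76))/(-2206 + 28780) = (-35704 + (42 + (-76)² - 1*(-76)³))/(-2206 + 28780) = (-35704 + (42 + 5776 - 1*(-438976)))/26574 = (-35704 + (42 + 5776 + 438976))*(1/26574) = (-35704 + 444794)*(1/26574) = 409090*(1/26574) = 204545/13287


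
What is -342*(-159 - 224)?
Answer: 130986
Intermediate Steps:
-342*(-159 - 224) = -342*(-383) = 130986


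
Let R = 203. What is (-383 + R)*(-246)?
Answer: 44280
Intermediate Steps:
(-383 + R)*(-246) = (-383 + 203)*(-246) = -180*(-246) = 44280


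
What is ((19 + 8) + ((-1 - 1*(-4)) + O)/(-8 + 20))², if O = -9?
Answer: 2809/4 ≈ 702.25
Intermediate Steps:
((19 + 8) + ((-1 - 1*(-4)) + O)/(-8 + 20))² = ((19 + 8) + ((-1 - 1*(-4)) - 9)/(-8 + 20))² = (27 + ((-1 + 4) - 9)/12)² = (27 + (3 - 9)*(1/12))² = (27 - 6*1/12)² = (27 - ½)² = (53/2)² = 2809/4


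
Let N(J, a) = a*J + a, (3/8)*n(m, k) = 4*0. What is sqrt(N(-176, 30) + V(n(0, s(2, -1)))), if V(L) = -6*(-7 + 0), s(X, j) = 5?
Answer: 2*I*sqrt(1302) ≈ 72.167*I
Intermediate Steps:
n(m, k) = 0 (n(m, k) = 8*(4*0)/3 = (8/3)*0 = 0)
N(J, a) = a + J*a (N(J, a) = J*a + a = a + J*a)
V(L) = 42 (V(L) = -6*(-7) = 42)
sqrt(N(-176, 30) + V(n(0, s(2, -1)))) = sqrt(30*(1 - 176) + 42) = sqrt(30*(-175) + 42) = sqrt(-5250 + 42) = sqrt(-5208) = 2*I*sqrt(1302)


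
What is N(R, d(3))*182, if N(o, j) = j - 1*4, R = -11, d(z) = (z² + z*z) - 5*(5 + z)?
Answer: -4732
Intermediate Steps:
d(z) = -25 - 5*z + 2*z² (d(z) = (z² + z²) + (-25 - 5*z) = 2*z² + (-25 - 5*z) = -25 - 5*z + 2*z²)
N(o, j) = -4 + j (N(o, j) = j - 4 = -4 + j)
N(R, d(3))*182 = (-4 + (-25 - 5*3 + 2*3²))*182 = (-4 + (-25 - 15 + 2*9))*182 = (-4 + (-25 - 15 + 18))*182 = (-4 - 22)*182 = -26*182 = -4732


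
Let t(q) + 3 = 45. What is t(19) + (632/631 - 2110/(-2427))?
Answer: 67185628/1531437 ≈ 43.871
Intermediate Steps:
t(q) = 42 (t(q) = -3 + 45 = 42)
t(19) + (632/631 - 2110/(-2427)) = 42 + (632/631 - 2110/(-2427)) = 42 + (632*(1/631) - 2110*(-1/2427)) = 42 + (632/631 + 2110/2427) = 42 + 2865274/1531437 = 67185628/1531437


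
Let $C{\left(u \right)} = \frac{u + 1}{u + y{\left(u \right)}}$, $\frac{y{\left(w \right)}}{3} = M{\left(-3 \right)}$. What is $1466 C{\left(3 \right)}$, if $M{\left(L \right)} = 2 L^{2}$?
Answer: $\frac{5864}{57} \approx 102.88$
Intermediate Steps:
$y{\left(w \right)} = 54$ ($y{\left(w \right)} = 3 \cdot 2 \left(-3\right)^{2} = 3 \cdot 2 \cdot 9 = 3 \cdot 18 = 54$)
$C{\left(u \right)} = \frac{1 + u}{54 + u}$ ($C{\left(u \right)} = \frac{u + 1}{u + 54} = \frac{1 + u}{54 + u}$)
$1466 C{\left(3 \right)} = 1466 \frac{1 + 3}{54 + 3} = 1466 \cdot \frac{1}{57} \cdot 4 = 1466 \cdot \frac{4}{57} = \frac{5864}{57}$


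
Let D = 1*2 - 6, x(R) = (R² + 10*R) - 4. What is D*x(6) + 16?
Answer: -352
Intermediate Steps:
x(R) = -4 + R² + 10*R
D = -4 (D = 2 - 6 = -4)
D*x(6) + 16 = -4*(-4 + 6² + 10*6) + 16 = -4*(-4 + 36 + 60) + 16 = -4*92 + 16 = -368 + 16 = -352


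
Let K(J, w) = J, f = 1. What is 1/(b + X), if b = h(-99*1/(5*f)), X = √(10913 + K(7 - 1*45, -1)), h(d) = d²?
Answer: 81675/29754242 - 3125*√435/89262726 ≈ 0.0020148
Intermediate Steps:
X = 5*√435 (X = √(10913 + (7 - 1*45)) = √(10913 + (7 - 45)) = √(10913 - 38) = √10875 = 5*√435 ≈ 104.28)
b = 9801/25 (b = (-99/(5*1))² = (-99/5)² = 9801/25 ≈ 392.04)
1/(b + X) = 1/(9801/25 + 5*√435)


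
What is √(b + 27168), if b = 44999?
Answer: √72167 ≈ 268.64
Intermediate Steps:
√(b + 27168) = √(44999 + 27168) = √72167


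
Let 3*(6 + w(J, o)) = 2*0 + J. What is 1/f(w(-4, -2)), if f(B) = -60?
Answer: -1/60 ≈ -0.016667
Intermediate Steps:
w(J, o) = -6 + J/3 (w(J, o) = -6 + (2*0 + J)/3 = -6 + (0 + J)/3 = -6 + J/3)
1/f(w(-4, -2)) = 1/(-60) = -1/60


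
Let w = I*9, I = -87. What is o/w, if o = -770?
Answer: 770/783 ≈ 0.98340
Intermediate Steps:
w = -783 (w = -87*9 = -783)
o/w = -770/(-783) = -770*(-1/783) = 770/783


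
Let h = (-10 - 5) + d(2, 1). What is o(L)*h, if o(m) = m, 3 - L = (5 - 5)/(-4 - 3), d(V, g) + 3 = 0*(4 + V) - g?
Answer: -57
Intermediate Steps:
d(V, g) = -3 - g (d(V, g) = -3 + (0*(4 + V) - g) = -3 + (0 - g) = -3 - g)
L = 3 (L = 3 - (5 - 5)/(-4 - 3) = 3 - 0/(-7) = 3 - 0*(-1)/7 = 3 - 1*0 = 3 + 0 = 3)
h = -19 (h = (-10 - 5) + (-3 - 1*1) = -15 + (-3 - 1) = -15 - 4 = -19)
o(L)*h = 3*(-19) = -57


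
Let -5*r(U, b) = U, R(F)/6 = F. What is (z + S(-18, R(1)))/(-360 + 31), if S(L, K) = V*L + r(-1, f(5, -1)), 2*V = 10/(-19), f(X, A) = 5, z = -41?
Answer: 3426/31255 ≈ 0.10961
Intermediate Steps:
R(F) = 6*F
r(U, b) = -U/5
V = -5/19 (V = (10/(-19))/2 = (10*(-1/19))/2 = (½)*(-10/19) = -5/19 ≈ -0.26316)
S(L, K) = ⅕ - 5*L/19 (S(L, K) = -5*L/19 - ⅕*(-1) = -5*L/19 + ⅕ = ⅕ - 5*L/19)
(z + S(-18, R(1)))/(-360 + 31) = (-41 + (⅕ - 5/19*(-18)))/(-360 + 31) = (-41 + (⅕ + 90/19))/(-329) = (-41 + 469/95)*(-1/329) = -3426/95*(-1/329) = 3426/31255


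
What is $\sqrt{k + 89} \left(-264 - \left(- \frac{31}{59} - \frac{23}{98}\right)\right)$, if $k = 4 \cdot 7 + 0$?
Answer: $- \frac{4566159 \sqrt{13}}{5782} \approx -2847.4$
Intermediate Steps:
$k = 28$ ($k = 28 + 0 = 28$)
$\sqrt{k + 89} \left(-264 - \left(- \frac{31}{59} - \frac{23}{98}\right)\right) = \sqrt{28 + 89} \left(-264 - \left(- \frac{31}{59} - \frac{23}{98}\right)\right) = \sqrt{117} \left(-264 - - \frac{4395}{5782}\right) = 3 \sqrt{13} \left(-264 + \left(\frac{31}{59} + \frac{23}{98}\right)\right) = 3 \sqrt{13} \left(-264 + \frac{4395}{5782}\right) = 3 \sqrt{13} \left(- \frac{1522053}{5782}\right) = - \frac{4566159 \sqrt{13}}{5782}$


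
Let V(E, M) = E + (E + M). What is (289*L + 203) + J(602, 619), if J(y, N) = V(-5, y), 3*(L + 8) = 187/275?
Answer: -108862/75 ≈ -1451.5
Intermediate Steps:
L = -583/75 (L = -8 + (187/275)/3 = -8 + (187*(1/275))/3 = -8 + (1/3)*(17/25) = -8 + 17/75 = -583/75 ≈ -7.7733)
V(E, M) = M + 2*E
J(y, N) = -10 + y (J(y, N) = y + 2*(-5) = y - 10 = -10 + y)
(289*L + 203) + J(602, 619) = (289*(-583/75) + 203) + (-10 + 602) = (-168487/75 + 203) + 592 = -153262/75 + 592 = -108862/75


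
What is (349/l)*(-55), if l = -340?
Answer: 3839/68 ≈ 56.456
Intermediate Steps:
(349/l)*(-55) = (349/(-340))*(-55) = (349*(-1/340))*(-55) = -349/340*(-55) = 3839/68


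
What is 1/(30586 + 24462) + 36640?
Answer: 2016958721/55048 ≈ 36640.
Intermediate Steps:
1/(30586 + 24462) + 36640 = 1/55048 + 36640 = 2016958721/55048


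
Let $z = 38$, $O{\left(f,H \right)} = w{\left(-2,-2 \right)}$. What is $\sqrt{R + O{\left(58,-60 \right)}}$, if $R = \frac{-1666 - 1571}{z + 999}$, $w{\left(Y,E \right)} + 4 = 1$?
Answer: $\frac{46 i \sqrt{3111}}{1037} \approx 2.4742 i$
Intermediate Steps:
$w{\left(Y,E \right)} = -3$ ($w{\left(Y,E \right)} = -4 + 1 = -3$)
$O{\left(f,H \right)} = -3$
$R = - \frac{3237}{1037}$ ($R = \frac{-1666 - 1571}{38 + 999} = - \frac{3237}{1037} \approx -3.1215$)
$\sqrt{R + O{\left(58,-60 \right)}} = \sqrt{- \frac{3237}{1037} - 3} = \sqrt{- \frac{6348}{1037}} = \frac{46 i \sqrt{3111}}{1037}$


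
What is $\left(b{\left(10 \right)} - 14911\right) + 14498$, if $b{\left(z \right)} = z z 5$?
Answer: $87$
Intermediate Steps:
$b{\left(z \right)} = 5 z^{2}$ ($b{\left(z \right)} = z^{2} \cdot 5 = 5 z^{2}$)
$\left(b{\left(10 \right)} - 14911\right) + 14498 = \left(5 \cdot 10^{2} - 14911\right) + 14498 = \left(5 \cdot 100 - 14911\right) + 14498 = \left(500 - 14911\right) + 14498 = -14411 + 14498 = 87$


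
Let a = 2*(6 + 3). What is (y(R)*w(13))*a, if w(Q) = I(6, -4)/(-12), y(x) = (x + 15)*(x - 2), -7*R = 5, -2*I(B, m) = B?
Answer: -8550/49 ≈ -174.49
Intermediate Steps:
I(B, m) = -B/2
R = -5/7 (R = -1/7*5 = -5/7 ≈ -0.71429)
a = 18 (a = 2*9 = 18)
y(x) = (-2 + x)*(15 + x) (y(x) = (15 + x)*(-2 + x) = (-2 + x)*(15 + x))
w(Q) = 1/4 (w(Q) = -1/2*6/(-12) = -3*(-1/12) = 1/4)
(y(R)*w(13))*a = ((-30 + (-5/7)**2 + 13*(-5/7))*(1/4))*18 = ((-30 + 25/49 - 65/7)*(1/4))*18 = -1900/49*1/4*18 = -475/49*18 = -8550/49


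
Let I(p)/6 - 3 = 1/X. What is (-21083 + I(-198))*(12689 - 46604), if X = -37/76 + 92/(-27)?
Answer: 5709343586205/7991 ≈ 7.1447e+8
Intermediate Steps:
X = -7991/2052 (X = -37*1/76 + 92*(-1/27) = -37/76 - 92/27 = -7991/2052 ≈ -3.8942)
I(p) = 131526/7991 (I(p) = 18 + 6/(-7991/2052) = 18 + 6*(-2052/7991) = 18 - 12312/7991 = 131526/7991)
(-21083 + I(-198))*(12689 - 46604) = (-21083 + 131526/7991)*(12689 - 46604) = -168342727/7991*(-33915) = 5709343586205/7991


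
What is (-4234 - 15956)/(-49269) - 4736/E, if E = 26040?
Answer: 12183734/53456865 ≈ 0.22792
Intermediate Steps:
(-4234 - 15956)/(-49269) - 4736/E = (-4234 - 15956)/(-49269) - 4736/26040 = -20190*(-1/49269) - 4736*1/26040 = 6730/16423 - 592/3255 = 12183734/53456865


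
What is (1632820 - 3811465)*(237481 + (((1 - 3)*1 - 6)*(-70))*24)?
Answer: -546667782045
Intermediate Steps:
(1632820 - 3811465)*(237481 + (((1 - 3)*1 - 6)*(-70))*24) = -2178645*(237481 + ((-2*1 - 6)*(-70))*24) = -2178645*(237481 + ((-2 - 6)*(-70))*24) = -2178645*(237481 - 8*(-70)*24) = -2178645*(237481 + 560*24) = -2178645*(237481 + 13440) = -2178645*250921 = -546667782045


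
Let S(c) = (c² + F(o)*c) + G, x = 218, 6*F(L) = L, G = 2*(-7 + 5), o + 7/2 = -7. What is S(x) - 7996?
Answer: 78285/2 ≈ 39143.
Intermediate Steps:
o = -21/2 (o = -7/2 - 7 = -21/2 ≈ -10.500)
G = -4 (G = 2*(-2) = -4)
F(L) = L/6
S(c) = -4 + c² - 7*c/4 (S(c) = (c² + ((⅙)*(-21/2))*c) - 4 = (c² - 7*c/4) - 4 = -4 + c² - 7*c/4)
S(x) - 7996 = (-4 + 218² - 7/4*218) - 7996 = (-4 + 47524 - 763/2) - 7996 = 94277/2 - 7996 = 78285/2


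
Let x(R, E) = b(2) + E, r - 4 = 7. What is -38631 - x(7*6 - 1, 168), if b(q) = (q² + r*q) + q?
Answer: -38827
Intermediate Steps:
r = 11 (r = 4 + 7 = 11)
b(q) = q² + 12*q (b(q) = (q² + 11*q) + q = q² + 12*q)
x(R, E) = 28 + E (x(R, E) = 2*(12 + 2) + E = 2*14 + E = 28 + E)
-38631 - x(7*6 - 1, 168) = -38631 - (28 + 168) = -38631 - 1*196 = -38631 - 196 = -38827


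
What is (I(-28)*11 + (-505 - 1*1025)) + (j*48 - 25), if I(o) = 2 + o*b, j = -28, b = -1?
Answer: -2569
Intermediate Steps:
I(o) = 2 - o (I(o) = 2 + o*(-1) = 2 - o)
(I(-28)*11 + (-505 - 1*1025)) + (j*48 - 25) = ((2 - 1*(-28))*11 + (-505 - 1*1025)) + (-28*48 - 25) = ((2 + 28)*11 + (-505 - 1025)) + (-1344 - 25) = (30*11 - 1530) - 1369 = (330 - 1530) - 1369 = -1200 - 1369 = -2569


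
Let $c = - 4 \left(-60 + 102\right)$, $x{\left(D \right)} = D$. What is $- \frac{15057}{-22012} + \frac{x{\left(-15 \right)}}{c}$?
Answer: $\frac{238313}{308168} \approx 0.77332$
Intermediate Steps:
$c = -168$ ($c = \left(-4\right) 42 = -168$)
$- \frac{15057}{-22012} + \frac{x{\left(-15 \right)}}{c} = - \frac{15057}{-22012} - \frac{15}{-168} = \left(-15057\right) \left(- \frac{1}{22012}\right) - - \frac{5}{56} = \frac{15057}{22012} + \frac{5}{56} = \frac{238313}{308168}$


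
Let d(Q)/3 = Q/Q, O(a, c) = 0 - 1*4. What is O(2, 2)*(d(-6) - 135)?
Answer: 528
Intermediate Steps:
O(a, c) = -4 (O(a, c) = 0 - 4 = -4)
d(Q) = 3 (d(Q) = 3*(Q/Q) = 3*1 = 3)
O(2, 2)*(d(-6) - 135) = -4*(3 - 135) = -4*(-132) = 528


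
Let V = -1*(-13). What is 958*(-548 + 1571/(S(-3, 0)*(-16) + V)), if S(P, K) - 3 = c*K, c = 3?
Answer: -19879458/35 ≈ -5.6798e+5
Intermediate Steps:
S(P, K) = 3 + 3*K
V = 13
958*(-548 + 1571/(S(-3, 0)*(-16) + V)) = 958*(-548 + 1571/((3 + 3*0)*(-16) + 13)) = 958*(-548 + 1571/((3 + 0)*(-16) + 13)) = 958*(-548 + 1571/(3*(-16) + 13)) = 958*(-548 + 1571/(-48 + 13)) = 958*(-548 + 1571/(-35)) = 958*(-548 + 1571*(-1/35)) = 958*(-548 - 1571/35) = 958*(-20751/35) = -19879458/35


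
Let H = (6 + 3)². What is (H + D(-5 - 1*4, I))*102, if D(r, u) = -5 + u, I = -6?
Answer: 7140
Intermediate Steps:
H = 81 (H = 9² = 81)
(H + D(-5 - 1*4, I))*102 = (81 + (-5 - 6))*102 = (81 - 11)*102 = 70*102 = 7140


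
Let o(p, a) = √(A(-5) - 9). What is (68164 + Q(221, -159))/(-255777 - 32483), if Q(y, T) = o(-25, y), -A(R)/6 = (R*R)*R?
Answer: -17041/72065 - √741/288260 ≈ -0.23656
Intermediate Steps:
A(R) = -6*R³ (A(R) = -6*R*R*R = -6*R²*R = -6*R³)
o(p, a) = √741 (o(p, a) = √(-6*(-5)³ - 9) = √(-6*(-125) - 9) = √(750 - 9) = √741)
Q(y, T) = √741
(68164 + Q(221, -159))/(-255777 - 32483) = (68164 + √741)/(-255777 - 32483) = (68164 + √741)/(-288260) = (68164 + √741)*(-1/288260) = -17041/72065 - √741/288260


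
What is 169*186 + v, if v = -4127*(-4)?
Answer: 47942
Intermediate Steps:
v = 16508
169*186 + v = 169*186 + 16508 = 31434 + 16508 = 47942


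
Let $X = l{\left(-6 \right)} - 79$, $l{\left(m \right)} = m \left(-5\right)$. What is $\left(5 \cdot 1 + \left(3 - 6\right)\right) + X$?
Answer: $-47$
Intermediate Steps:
$l{\left(m \right)} = - 5 m$
$X = -49$ ($X = \left(-5\right) \left(-6\right) - 79 = 30 - 79 = -49$)
$\left(5 \cdot 1 + \left(3 - 6\right)\right) + X = \left(5 \cdot 1 + \left(3 - 6\right)\right) - 49 = \left(5 + \left(3 - 6\right)\right) - 49 = \left(5 - 3\right) - 49 = 2 - 49 = -47$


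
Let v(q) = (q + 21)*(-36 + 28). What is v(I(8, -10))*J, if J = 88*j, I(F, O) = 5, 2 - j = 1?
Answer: -18304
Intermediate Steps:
j = 1 (j = 2 - 1*1 = 2 - 1 = 1)
J = 88 (J = 88*1 = 88)
v(q) = -168 - 8*q (v(q) = (21 + q)*(-8) = -168 - 8*q)
v(I(8, -10))*J = (-168 - 8*5)*88 = (-168 - 40)*88 = -208*88 = -18304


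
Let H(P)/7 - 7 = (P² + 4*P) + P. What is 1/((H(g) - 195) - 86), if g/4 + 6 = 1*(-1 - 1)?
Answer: 1/5816 ≈ 0.00017194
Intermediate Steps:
g = -32 (g = -24 + 4*(1*(-1 - 1)) = -24 + 4*(1*(-2)) = -24 + 4*(-2) = -24 - 8 = -32)
H(P) = 49 + 7*P² + 35*P (H(P) = 49 + 7*((P² + 4*P) + P) = 49 + 7*(P² + 5*P) = 49 + (7*P² + 35*P) = 49 + 7*P² + 35*P)
1/((H(g) - 195) - 86) = 1/(((49 + 7*(-32)² + 35*(-32)) - 195) - 86) = 1/(((49 + 7*1024 - 1120) - 195) - 86) = 1/(((49 + 7168 - 1120) - 195) - 86) = 1/((6097 - 195) - 86) = 1/(5902 - 86) = 1/5816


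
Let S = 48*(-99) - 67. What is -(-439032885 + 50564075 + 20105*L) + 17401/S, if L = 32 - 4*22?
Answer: 1877456793709/4819 ≈ 3.8959e+8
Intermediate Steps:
S = -4819 (S = -4752 - 67 = -4819)
L = -56 (L = 32 - 88 = -56)
-(-439032885 + 50564075 + 20105*L) + 17401/S = -(-440158765 + 50564075) + 17401/(-4819) = -20105/(1/((-21837 + 2515) - 56)) + 17401*(-1/4819) = -20105/(1/(-19322 - 56)) - 17401/4819 = -20105/(1/(-19378)) - 17401/4819 = -20105/(-1/19378) - 17401/4819 = -20105*(-19378) - 17401/4819 = 389594690 - 17401/4819 = 1877456793709/4819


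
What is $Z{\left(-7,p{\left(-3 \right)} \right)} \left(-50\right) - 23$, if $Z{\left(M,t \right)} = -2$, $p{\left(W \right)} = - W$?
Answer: $77$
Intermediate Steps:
$Z{\left(-7,p{\left(-3 \right)} \right)} \left(-50\right) - 23 = \left(-2\right) \left(-50\right) - 23 = 100 - 23 = 77$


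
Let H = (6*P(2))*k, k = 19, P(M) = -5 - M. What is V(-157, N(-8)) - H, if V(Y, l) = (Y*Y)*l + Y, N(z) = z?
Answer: -196551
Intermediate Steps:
H = -798 (H = (6*(-5 - 1*2))*19 = (6*(-5 - 2))*19 = (6*(-7))*19 = -42*19 = -798)
V(Y, l) = Y + l*Y**2 (V(Y, l) = Y**2*l + Y = l*Y**2 + Y = Y + l*Y**2)
V(-157, N(-8)) - H = -157*(1 - 157*(-8)) - 1*(-798) = -157*(1 + 1256) + 798 = -157*1257 + 798 = -197349 + 798 = -196551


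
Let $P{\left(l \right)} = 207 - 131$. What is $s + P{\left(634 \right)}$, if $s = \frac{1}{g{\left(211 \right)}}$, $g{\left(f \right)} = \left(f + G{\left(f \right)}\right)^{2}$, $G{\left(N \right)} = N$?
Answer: $\frac{13534385}{178084} \approx 76.0$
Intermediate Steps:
$P{\left(l \right)} = 76$ ($P{\left(l \right)} = 207 - 131 = 76$)
$g{\left(f \right)} = 4 f^{2}$ ($g{\left(f \right)} = \left(f + f\right)^{2} = \left(2 f\right)^{2} = 4 f^{2}$)
$s = \frac{1}{178084}$ ($s = \frac{1}{4 \cdot 211^{2}} = \frac{1}{4 \cdot 44521} = \frac{1}{178084} \approx 5.6153 \cdot 10^{-6}$)
$s + P{\left(634 \right)} = \frac{1}{178084} + 76 = \frac{13534385}{178084}$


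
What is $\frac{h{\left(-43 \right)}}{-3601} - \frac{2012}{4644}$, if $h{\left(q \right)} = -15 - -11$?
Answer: $- \frac{1806659}{4180761} \approx -0.43214$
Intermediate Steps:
$h{\left(q \right)} = -4$ ($h{\left(q \right)} = -15 + 11 = -4$)
$\frac{h{\left(-43 \right)}}{-3601} - \frac{2012}{4644} = - \frac{4}{-3601} - \frac{2012}{4644} = \left(-4\right) \left(- \frac{1}{3601}\right) - \frac{503}{1161} = \frac{4}{3601} - \frac{503}{1161} = - \frac{1806659}{4180761}$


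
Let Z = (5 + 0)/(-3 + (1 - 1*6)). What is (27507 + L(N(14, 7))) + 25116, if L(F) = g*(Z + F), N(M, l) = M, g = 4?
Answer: 105353/2 ≈ 52677.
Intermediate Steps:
Z = -5/8 (Z = 5/(-3 + (1 - 6)) = 5/(-3 - 5) = 5/(-8) = 5*(-⅛) = -5/8 ≈ -0.62500)
L(F) = -5/2 + 4*F (L(F) = 4*(-5/8 + F) = -5/2 + 4*F)
(27507 + L(N(14, 7))) + 25116 = (27507 + (-5/2 + 4*14)) + 25116 = (27507 + (-5/2 + 56)) + 25116 = (27507 + 107/2) + 25116 = 55121/2 + 25116 = 105353/2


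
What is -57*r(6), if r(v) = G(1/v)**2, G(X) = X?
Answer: -19/12 ≈ -1.5833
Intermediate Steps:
r(v) = v**(-2) (r(v) = (1/v)**2 = v**(-2))
-57*r(6) = -57/6**2 = -57*1/36 = -19/12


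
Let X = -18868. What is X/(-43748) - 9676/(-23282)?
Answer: 107823803/127317617 ≈ 0.84689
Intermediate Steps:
X/(-43748) - 9676/(-23282) = -18868/(-43748) - 9676/(-23282) = -18868*(-1/43748) - 9676*(-1/23282) = 4717/10937 + 4838/11641 = 107823803/127317617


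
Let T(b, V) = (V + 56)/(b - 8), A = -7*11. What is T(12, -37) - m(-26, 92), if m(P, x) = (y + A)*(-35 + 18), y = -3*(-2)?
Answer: -4809/4 ≈ -1202.3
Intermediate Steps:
y = 6
A = -77
m(P, x) = 1207 (m(P, x) = (6 - 77)*(-35 + 18) = -71*(-17) = 1207)
T(b, V) = (56 + V)/(-8 + b)
T(12, -37) - m(-26, 92) = (56 - 37)/(-8 + 12) - 1*1207 = 19/4 - 1207 = -4809/4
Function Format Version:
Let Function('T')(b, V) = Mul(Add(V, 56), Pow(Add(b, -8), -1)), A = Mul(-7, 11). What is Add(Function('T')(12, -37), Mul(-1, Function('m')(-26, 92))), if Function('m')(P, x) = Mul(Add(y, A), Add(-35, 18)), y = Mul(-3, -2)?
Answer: Rational(-4809, 4) ≈ -1202.3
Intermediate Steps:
y = 6
A = -77
Function('m')(P, x) = 1207 (Function('m')(P, x) = Mul(Add(6, -77), Add(-35, 18)) = Mul(-71, -17) = 1207)
Function('T')(b, V) = Mul(Pow(Add(-8, b), -1), Add(56, V)) (Function('T')(b, V) = Mul(Add(56, V), Pow(Add(-8, b), -1)) = Mul(Pow(Add(-8, b), -1), Add(56, V)))
Add(Function('T')(12, -37), Mul(-1, Function('m')(-26, 92))) = Add(Mul(Pow(Add(-8, 12), -1), Add(56, -37)), Mul(-1, 1207)) = Add(Mul(Pow(4, -1), 19), -1207) = Add(Mul(Rational(1, 4), 19), -1207) = Add(Rational(19, 4), -1207) = Rational(-4809, 4)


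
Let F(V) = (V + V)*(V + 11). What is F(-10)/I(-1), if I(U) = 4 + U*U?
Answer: -4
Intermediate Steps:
F(V) = 2*V*(11 + V) (F(V) = (2*V)*(11 + V) = 2*V*(11 + V))
I(U) = 4 + U²
F(-10)/I(-1) = (2*(-10)*(11 - 10))/(4 + (-1)²) = (2*(-10)*1)/(4 + 1) = -20/5 = -20*⅕ = -4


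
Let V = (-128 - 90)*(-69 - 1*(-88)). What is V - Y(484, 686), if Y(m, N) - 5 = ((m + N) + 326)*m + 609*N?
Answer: -1145985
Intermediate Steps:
Y(m, N) = 5 + 609*N + m*(326 + N + m) (Y(m, N) = 5 + (((m + N) + 326)*m + 609*N) = 5 + (((N + m) + 326)*m + 609*N) = 5 + ((326 + N + m)*m + 609*N) = 5 + (m*(326 + N + m) + 609*N) = 5 + (609*N + m*(326 + N + m)) = 5 + 609*N + m*(326 + N + m))
V = -4142 (V = -218*(-69 + 88) = -218*19 = -4142)
V - Y(484, 686) = -4142 - (5 + 484**2 + 326*484 + 609*686 + 686*484) = -4142 - (5 + 234256 + 157784 + 417774 + 332024) = -4142 - 1*1141843 = -4142 - 1141843 = -1145985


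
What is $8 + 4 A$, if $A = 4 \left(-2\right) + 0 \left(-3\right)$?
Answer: $-24$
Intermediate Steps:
$A = -8$ ($A = -8 + 0 = -8$)
$8 + 4 A = 8 + 4 \left(-8\right) = 8 - 32 = -24$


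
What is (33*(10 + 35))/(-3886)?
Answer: -1485/3886 ≈ -0.38214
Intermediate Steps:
(33*(10 + 35))/(-3886) = (33*45)*(-1/3886) = 1485*(-1/3886) = -1485/3886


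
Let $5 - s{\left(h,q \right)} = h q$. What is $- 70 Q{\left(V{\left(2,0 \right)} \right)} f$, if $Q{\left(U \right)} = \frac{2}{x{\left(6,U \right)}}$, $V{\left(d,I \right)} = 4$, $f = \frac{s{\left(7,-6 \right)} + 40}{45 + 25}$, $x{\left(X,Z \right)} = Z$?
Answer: $- \frac{87}{2} \approx -43.5$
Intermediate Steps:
$s{\left(h,q \right)} = 5 - h q$
$f = \frac{87}{70}$ ($f = \frac{\left(5 - 7 \left(-6\right)\right) + 40}{45 + 25} = \frac{\left(5 + 42\right) + 40}{70} = \left(47 + 40\right) \frac{1}{70} = 87 \cdot \frac{1}{70} = \frac{87}{70} \approx 1.2429$)
$Q{\left(U \right)} = \frac{2}{U}$
$- 70 Q{\left(V{\left(2,0 \right)} \right)} f = - 70 \cdot \frac{2}{4} \cdot \frac{87}{70} = - 70 \cdot 2 \cdot \frac{1}{4} \cdot \frac{87}{70} = \left(-70\right) \frac{1}{2} \cdot \frac{87}{70} = \left(-35\right) \frac{87}{70} = - \frac{87}{2}$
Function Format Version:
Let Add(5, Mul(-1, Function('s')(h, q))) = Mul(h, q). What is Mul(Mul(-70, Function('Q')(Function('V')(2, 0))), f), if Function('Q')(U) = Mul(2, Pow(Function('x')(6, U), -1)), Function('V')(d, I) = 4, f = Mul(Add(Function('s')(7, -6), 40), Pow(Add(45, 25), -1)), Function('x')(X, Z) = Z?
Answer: Rational(-87, 2) ≈ -43.500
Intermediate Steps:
Function('s')(h, q) = Add(5, Mul(-1, h, q)) (Function('s')(h, q) = Add(5, Mul(-1, Mul(h, q))) = Add(5, Mul(-1, h, q)))
f = Rational(87, 70) (f = Mul(Add(Add(5, Mul(-1, 7, -6)), 40), Pow(Add(45, 25), -1)) = Mul(Add(Add(5, 42), 40), Pow(70, -1)) = Mul(Add(47, 40), Rational(1, 70)) = Mul(87, Rational(1, 70)) = Rational(87, 70) ≈ 1.2429)
Function('Q')(U) = Mul(2, Pow(U, -1))
Mul(Mul(-70, Function('Q')(Function('V')(2, 0))), f) = Mul(Mul(-70, Mul(2, Pow(4, -1))), Rational(87, 70)) = Mul(Mul(-70, Mul(2, Rational(1, 4))), Rational(87, 70)) = Mul(Mul(-70, Rational(1, 2)), Rational(87, 70)) = Mul(-35, Rational(87, 70)) = Rational(-87, 2)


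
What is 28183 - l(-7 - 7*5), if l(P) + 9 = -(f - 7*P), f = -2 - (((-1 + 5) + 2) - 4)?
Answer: 28482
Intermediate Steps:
f = -4 (f = -2 - ((4 + 2) - 4) = -2 - (6 - 4) = -2 - 1*2 = -2 - 2 = -4)
l(P) = -5 + 7*P (l(P) = -9 - (-4 - 7*P) = -9 + (4 + 7*P) = -5 + 7*P)
28183 - l(-7 - 7*5) = 28183 - (-5 + 7*(-7 - 7*5)) = 28183 - (-5 + 7*(-7 - 35)) = 28183 - (-5 + 7*(-42)) = 28183 - (-5 - 294) = 28183 - 1*(-299) = 28183 + 299 = 28482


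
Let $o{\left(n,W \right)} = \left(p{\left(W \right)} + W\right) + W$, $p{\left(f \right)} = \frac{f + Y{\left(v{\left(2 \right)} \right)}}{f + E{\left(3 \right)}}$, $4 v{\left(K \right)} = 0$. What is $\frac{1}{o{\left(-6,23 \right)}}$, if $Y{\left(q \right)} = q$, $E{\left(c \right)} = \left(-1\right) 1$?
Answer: $\frac{22}{1035} \approx 0.021256$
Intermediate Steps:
$v{\left(K \right)} = 0$ ($v{\left(K \right)} = \frac{1}{4} \cdot 0 = 0$)
$E{\left(c \right)} = -1$
$p{\left(f \right)} = \frac{f}{-1 + f}$ ($p{\left(f \right)} = \frac{f + 0}{f - 1} = \frac{f}{-1 + f}$)
$o{\left(n,W \right)} = 2 W + \frac{W}{-1 + W}$ ($o{\left(n,W \right)} = \left(\frac{W}{-1 + W} + W\right) + W = \left(W + \frac{W}{-1 + W}\right) + W = 2 W + \frac{W}{-1 + W}$)
$\frac{1}{o{\left(-6,23 \right)}} = \frac{1}{23 \frac{1}{-1 + 23} \left(-1 + 2 \cdot 23\right)} = \frac{1}{23 \cdot \frac{1}{22} \left(-1 + 46\right)} = \frac{1}{23 \cdot \frac{1}{22} \cdot 45} = \frac{1}{\frac{1035}{22}} = \frac{22}{1035}$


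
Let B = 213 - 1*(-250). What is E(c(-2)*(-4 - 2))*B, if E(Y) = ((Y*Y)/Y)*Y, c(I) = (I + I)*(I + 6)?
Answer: 4267008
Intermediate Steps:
c(I) = 2*I*(6 + I) (c(I) = (2*I)*(6 + I) = 2*I*(6 + I))
B = 463 (B = 213 + 250 = 463)
E(Y) = Y**2 (E(Y) = (Y**2/Y)*Y = Y*Y = Y**2)
E(c(-2)*(-4 - 2))*B = ((2*(-2)*(6 - 2))*(-4 - 2))**2*463 = ((2*(-2)*4)*(-6))**2*463 = (-16*(-6))**2*463 = 96**2*463 = 9216*463 = 4267008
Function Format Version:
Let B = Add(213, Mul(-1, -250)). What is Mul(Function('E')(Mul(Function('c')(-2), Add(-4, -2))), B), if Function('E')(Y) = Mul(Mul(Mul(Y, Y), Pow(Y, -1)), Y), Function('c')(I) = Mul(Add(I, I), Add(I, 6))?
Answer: 4267008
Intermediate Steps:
Function('c')(I) = Mul(2, I, Add(6, I)) (Function('c')(I) = Mul(Mul(2, I), Add(6, I)) = Mul(2, I, Add(6, I)))
B = 463 (B = Add(213, 250) = 463)
Function('E')(Y) = Pow(Y, 2) (Function('E')(Y) = Mul(Mul(Pow(Y, 2), Pow(Y, -1)), Y) = Mul(Y, Y) = Pow(Y, 2))
Mul(Function('E')(Mul(Function('c')(-2), Add(-4, -2))), B) = Mul(Pow(Mul(Mul(2, -2, Add(6, -2)), Add(-4, -2)), 2), 463) = Mul(Pow(Mul(Mul(2, -2, 4), -6), 2), 463) = Mul(Pow(Mul(-16, -6), 2), 463) = Mul(Pow(96, 2), 463) = Mul(9216, 463) = 4267008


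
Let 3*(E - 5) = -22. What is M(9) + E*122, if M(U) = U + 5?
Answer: -812/3 ≈ -270.67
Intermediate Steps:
E = -7/3 (E = 5 + (⅓)*(-22) = 5 - 22/3 = -7/3 ≈ -2.3333)
M(U) = 5 + U
M(9) + E*122 = (5 + 9) - 7/3*122 = 14 - 854/3 = -812/3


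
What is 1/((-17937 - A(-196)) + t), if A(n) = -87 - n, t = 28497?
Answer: 1/10451 ≈ 9.5685e-5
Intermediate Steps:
1/((-17937 - A(-196)) + t) = 1/((-17937 - (-87 - 1*(-196))) + 28497) = 1/((-17937 - (-87 + 196)) + 28497) = 1/((-17937 - 1*109) + 28497) = 1/((-17937 - 109) + 28497) = 1/(-18046 + 28497) = 1/10451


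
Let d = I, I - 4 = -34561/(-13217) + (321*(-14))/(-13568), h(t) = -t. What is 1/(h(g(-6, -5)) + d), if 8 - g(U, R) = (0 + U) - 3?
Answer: -89664128/901473241 ≈ -0.099464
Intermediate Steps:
g(U, R) = 11 - U (g(U, R) = 8 - ((0 + U) - 3) = 8 - (U - 3) = 8 - (-3 + U) = 8 + (3 - U) = 11 - U)
I = 622816935/89664128 (I = 4 + (-34561/(-13217) + (321*(-14))/(-13568)) = 4 + (-34561*(-1/13217) - 4494*(-1/13568)) = 4 + (34561/13217 + 2247/6784) = 4 + 264160423/89664128 = 622816935/89664128 ≈ 6.9461)
d = 622816935/89664128 ≈ 6.9461
1/(h(g(-6, -5)) + d) = 1/(-(11 - 1*(-6)) + 622816935/89664128) = 1/(-(11 + 6) + 622816935/89664128) = 1/(-1*17 + 622816935/89664128) = 1/(-17 + 622816935/89664128) = 1/(-901473241/89664128) = -89664128/901473241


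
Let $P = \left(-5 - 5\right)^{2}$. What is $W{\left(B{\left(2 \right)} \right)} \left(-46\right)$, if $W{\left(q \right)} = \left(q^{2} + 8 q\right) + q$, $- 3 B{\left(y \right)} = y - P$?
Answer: $- \frac{563500}{9} \approx -62611.0$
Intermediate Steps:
$P = 100$ ($P = \left(-10\right)^{2} = 100$)
$B{\left(y \right)} = \frac{100}{3} - \frac{y}{3}$ ($B{\left(y \right)} = - \frac{y - 100}{3} = - \frac{-100 + y}{3} = \frac{100}{3} - \frac{y}{3}$)
$W{\left(q \right)} = q^{2} + 9 q$
$W{\left(B{\left(2 \right)} \right)} \left(-46\right) = \left(\frac{100}{3} - \frac{2}{3}\right) \left(9 + \left(\frac{100}{3} - \frac{2}{3}\right)\right) \left(-46\right) = \frac{98 \left(9 + \frac{98}{3}\right)}{3} \left(-46\right) = \frac{98}{3} \cdot \frac{125}{3} \left(-46\right) = \frac{12250}{9} \left(-46\right) = - \frac{563500}{9}$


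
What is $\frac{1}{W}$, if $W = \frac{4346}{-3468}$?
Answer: $- \frac{1734}{2173} \approx -0.79798$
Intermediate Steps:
$W = - \frac{2173}{1734}$ ($W = 4346 \left(- \frac{1}{3468}\right) = - \frac{2173}{1734} \approx -1.2532$)
$\frac{1}{W} = \frac{1}{- \frac{2173}{1734}} = - \frac{1734}{2173}$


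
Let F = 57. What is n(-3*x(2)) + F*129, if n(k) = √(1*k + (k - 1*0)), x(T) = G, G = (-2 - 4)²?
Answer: 7353 + 6*I*√6 ≈ 7353.0 + 14.697*I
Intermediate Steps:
G = 36 (G = (-6)² = 36)
x(T) = 36
n(k) = √2*√k (n(k) = √(k + (k + 0)) = √(k + k) = √(2*k) = √2*√k)
n(-3*x(2)) + F*129 = √2*√(-3*36) + 57*129 = √2*√(-108) + 7353 = √2*(6*I*√3) + 7353 = 6*I*√6 + 7353 = 7353 + 6*I*√6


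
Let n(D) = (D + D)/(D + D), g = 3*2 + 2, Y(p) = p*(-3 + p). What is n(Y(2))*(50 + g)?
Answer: 58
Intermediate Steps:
g = 8 (g = 6 + 2 = 8)
n(D) = 1 (n(D) = (2*D)/((2*D)) = (2*D)*(1/(2*D)) = 1)
n(Y(2))*(50 + g) = 1*(50 + 8) = 1*58 = 58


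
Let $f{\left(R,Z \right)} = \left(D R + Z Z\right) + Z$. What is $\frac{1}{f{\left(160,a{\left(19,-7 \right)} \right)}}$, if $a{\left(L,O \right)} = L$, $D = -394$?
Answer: $- \frac{1}{62660} \approx -1.5959 \cdot 10^{-5}$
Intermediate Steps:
$f{\left(R,Z \right)} = Z + Z^{2} - 394 R$ ($f{\left(R,Z \right)} = \left(- 394 R + Z Z\right) + Z = \left(- 394 R + Z^{2}\right) + Z = \left(Z^{2} - 394 R\right) + Z = Z + Z^{2} - 394 R$)
$\frac{1}{f{\left(160,a{\left(19,-7 \right)} \right)}} = \frac{1}{19 + 19^{2} - 63040} = \frac{1}{19 + 361 - 63040} = \frac{1}{-62660} = - \frac{1}{62660}$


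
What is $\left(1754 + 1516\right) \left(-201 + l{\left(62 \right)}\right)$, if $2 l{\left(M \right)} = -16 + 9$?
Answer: $-668715$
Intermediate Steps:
$l{\left(M \right)} = - \frac{7}{2}$ ($l{\left(M \right)} = \frac{-16 + 9}{2} = \frac{1}{2} \left(-7\right) = - \frac{7}{2}$)
$\left(1754 + 1516\right) \left(-201 + l{\left(62 \right)}\right) = \left(1754 + 1516\right) \left(-201 - \frac{7}{2}\right) = 3270 \left(- \frac{409}{2}\right) = -668715$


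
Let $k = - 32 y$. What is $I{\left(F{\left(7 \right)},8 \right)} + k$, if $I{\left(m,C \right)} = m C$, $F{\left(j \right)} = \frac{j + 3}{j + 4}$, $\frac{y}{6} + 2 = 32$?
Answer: $- \frac{63280}{11} \approx -5752.7$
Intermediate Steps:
$y = 180$ ($y = -12 + 6 \cdot 32 = -12 + 192 = 180$)
$F{\left(j \right)} = \frac{3 + j}{4 + j}$
$I{\left(m,C \right)} = C m$
$k = -5760$ ($k = \left(-32\right) 180 = -5760$)
$I{\left(F{\left(7 \right)},8 \right)} + k = 8 \frac{3 + 7}{4 + 7} - 5760 = 8 \cdot \frac{1}{11} \cdot 10 - 5760 = 8 \cdot \frac{10}{11} - 5760 = \frac{80}{11} - 5760 = - \frac{63280}{11}$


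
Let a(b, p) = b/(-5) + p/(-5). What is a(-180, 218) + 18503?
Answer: 92477/5 ≈ 18495.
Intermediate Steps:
a(b, p) = -b/5 - p/5 (a(b, p) = b*(-1/5) + p*(-1/5) = -b/5 - p/5)
a(-180, 218) + 18503 = (-1/5*(-180) - 1/5*218) + 18503 = (36 - 218/5) + 18503 = -38/5 + 18503 = 92477/5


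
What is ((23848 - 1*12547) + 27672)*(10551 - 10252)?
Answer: 11652927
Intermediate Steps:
((23848 - 1*12547) + 27672)*(10551 - 10252) = ((23848 - 12547) + 27672)*299 = (11301 + 27672)*299 = 38973*299 = 11652927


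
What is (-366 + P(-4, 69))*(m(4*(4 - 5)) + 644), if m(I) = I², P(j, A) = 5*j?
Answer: -254760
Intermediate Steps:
(-366 + P(-4, 69))*(m(4*(4 - 5)) + 644) = (-366 + 5*(-4))*((4*(4 - 5))² + 644) = (-366 - 20)*((4*(-1))² + 644) = -386*((-4)² + 644) = -386*(16 + 644) = -386*660 = -254760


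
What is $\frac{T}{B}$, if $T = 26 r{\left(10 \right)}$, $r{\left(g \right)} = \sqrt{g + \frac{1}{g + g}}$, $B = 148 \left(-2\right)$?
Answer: $- \frac{13 \sqrt{1005}}{1480} \approx -0.27846$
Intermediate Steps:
$B = -296$
$r{\left(g \right)} = \sqrt{g + \frac{1}{2 g}}$
$T = \frac{13 \sqrt{1005}}{5}$ ($T = 26 \frac{\sqrt{\frac{2}{10} + 4 \cdot 10}}{2} = 26 \frac{\sqrt{2 \cdot \frac{1}{10} + 40}}{2} = 26 \frac{\sqrt{\frac{1}{5} + 40}}{2} = 26 \frac{\sqrt{\frac{201}{5}}}{2} = 26 \frac{\frac{1}{5} \sqrt{1005}}{2} = 26 \frac{\sqrt{1005}}{10} = \frac{13 \sqrt{1005}}{5} \approx 82.425$)
$\frac{T}{B} = \frac{\frac{13}{5} \sqrt{1005}}{-296} = \frac{13 \sqrt{1005}}{5} \left(- \frac{1}{296}\right) = - \frac{13 \sqrt{1005}}{1480}$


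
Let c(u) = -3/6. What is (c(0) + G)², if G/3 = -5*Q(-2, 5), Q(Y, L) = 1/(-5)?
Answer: 25/4 ≈ 6.2500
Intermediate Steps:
Q(Y, L) = -⅕ (Q(Y, L) = 1*(-⅕) = -⅕)
c(u) = -½ (c(u) = -3*⅙ = -½)
G = 3 (G = 3*(-5*(-⅕)) = 3*1 = 3)
(c(0) + G)² = (-½ + 3)² = (5/2)² = 25/4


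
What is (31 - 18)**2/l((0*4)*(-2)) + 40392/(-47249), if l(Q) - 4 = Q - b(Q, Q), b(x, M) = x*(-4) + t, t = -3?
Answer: 7702337/330743 ≈ 23.288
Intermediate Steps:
b(x, M) = -3 - 4*x (b(x, M) = x*(-4) - 3 = -4*x - 3 = -3 - 4*x)
l(Q) = 7 + 5*Q (l(Q) = 4 + (Q - (-3 - 4*Q)) = 4 + (Q + (3 + 4*Q)) = 4 + (3 + 5*Q) = 7 + 5*Q)
(31 - 18)**2/l((0*4)*(-2)) + 40392/(-47249) = (31 - 18)**2/(7 + 5*((0*4)*(-2))) + 40392/(-47249) = 13**2/(7 + 5*(0*(-2))) + 40392*(-1/47249) = 169/(7 + 5*0) - 40392/47249 = 169/(7 + 0) - 40392/47249 = 169/7 - 40392/47249 = 7702337/330743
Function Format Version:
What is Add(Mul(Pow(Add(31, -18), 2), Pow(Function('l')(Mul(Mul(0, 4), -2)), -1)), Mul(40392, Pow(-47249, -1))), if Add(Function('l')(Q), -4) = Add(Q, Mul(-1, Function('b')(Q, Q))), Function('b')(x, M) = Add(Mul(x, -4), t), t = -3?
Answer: Rational(7702337, 330743) ≈ 23.288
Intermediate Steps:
Function('b')(x, M) = Add(-3, Mul(-4, x)) (Function('b')(x, M) = Add(Mul(x, -4), -3) = Add(Mul(-4, x), -3) = Add(-3, Mul(-4, x)))
Function('l')(Q) = Add(7, Mul(5, Q)) (Function('l')(Q) = Add(4, Add(Q, Mul(-1, Add(-3, Mul(-4, Q))))) = Add(4, Add(Q, Add(3, Mul(4, Q)))) = Add(4, Add(3, Mul(5, Q))) = Add(7, Mul(5, Q)))
Add(Mul(Pow(Add(31, -18), 2), Pow(Function('l')(Mul(Mul(0, 4), -2)), -1)), Mul(40392, Pow(-47249, -1))) = Add(Mul(Pow(Add(31, -18), 2), Pow(Add(7, Mul(5, Mul(Mul(0, 4), -2))), -1)), Mul(40392, Pow(-47249, -1))) = Add(Mul(Pow(13, 2), Pow(Add(7, Mul(5, Mul(0, -2))), -1)), Mul(40392, Rational(-1, 47249))) = Add(Mul(169, Pow(Add(7, Mul(5, 0)), -1)), Rational(-40392, 47249)) = Add(Mul(169, Pow(Add(7, 0), -1)), Rational(-40392, 47249)) = Add(Mul(169, Pow(7, -1)), Rational(-40392, 47249)) = Add(Mul(169, Rational(1, 7)), Rational(-40392, 47249)) = Add(Rational(169, 7), Rational(-40392, 47249)) = Rational(7702337, 330743)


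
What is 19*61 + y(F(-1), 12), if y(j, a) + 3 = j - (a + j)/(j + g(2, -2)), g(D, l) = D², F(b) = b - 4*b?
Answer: 8098/7 ≈ 1156.9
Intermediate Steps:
F(b) = -3*b
y(j, a) = -3 + j - (a + j)/(4 + j) (y(j, a) = -3 + (j - (a + j)/(j + 2²)) = -3 + (j - (a + j)/(j + 4)) = -3 + (j - (a + j)/(4 + j)) = -3 + j - (a + j)/(4 + j))
19*61 + y(F(-1), 12) = 19*61 + (-12 + (-3*(-1))² - 1*12)/(4 - 3*(-1)) = 1159 + (-12 + 3² - 12)/(4 + 3) = 1159 + (-12 + 9 - 12)/7 = 1159 + (⅐)*(-15) = 1159 - 15/7 = 8098/7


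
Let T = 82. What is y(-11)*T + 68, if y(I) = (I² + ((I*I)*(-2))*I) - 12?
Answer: 227290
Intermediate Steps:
y(I) = -12 + I² - 2*I³ (y(I) = (I² + (I²*(-2))*I) - 12 = (I² + (-2*I²)*I) - 12 = (I² - 2*I³) - 12 = -12 + I² - 2*I³)
y(-11)*T + 68 = (-12 + (-11)² - 2*(-11)³)*82 + 68 = (-12 + 121 - 2*(-1331))*82 + 68 = (-12 + 121 + 2662)*82 + 68 = 2771*82 + 68 = 227222 + 68 = 227290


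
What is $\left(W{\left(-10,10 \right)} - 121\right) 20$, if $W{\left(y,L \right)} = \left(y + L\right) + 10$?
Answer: $-2220$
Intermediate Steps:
$W{\left(y,L \right)} = 10 + L + y$ ($W{\left(y,L \right)} = \left(L + y\right) + 10 = 10 + L + y$)
$\left(W{\left(-10,10 \right)} - 121\right) 20 = \left(\left(10 + 10 - 10\right) - 121\right) 20 = \left(10 - 121\right) 20 = \left(-111\right) 20 = -2220$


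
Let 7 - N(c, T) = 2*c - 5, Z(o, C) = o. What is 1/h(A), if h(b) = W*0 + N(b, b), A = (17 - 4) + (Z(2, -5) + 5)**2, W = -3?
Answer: -1/112 ≈ -0.0089286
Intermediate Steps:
N(c, T) = 12 - 2*c (N(c, T) = 7 - (2*c - 5) = 7 - (-5 + 2*c) = 7 + (5 - 2*c) = 12 - 2*c)
A = 62 (A = (17 - 4) + (2 + 5)**2 = 13 + 7**2 = 13 + 49 = 62)
h(b) = 12 - 2*b (h(b) = -3*0 + (12 - 2*b) = 0 + (12 - 2*b) = 12 - 2*b)
1/h(A) = 1/(12 - 2*62) = 1/(12 - 124) = 1/(-112) = -1/112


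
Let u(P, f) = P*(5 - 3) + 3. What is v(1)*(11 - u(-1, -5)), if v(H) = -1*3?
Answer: -30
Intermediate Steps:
u(P, f) = 3 + 2*P (u(P, f) = P*2 + 3 = 2*P + 3 = 3 + 2*P)
v(H) = -3
v(1)*(11 - u(-1, -5)) = -3*(11 - (3 + 2*(-1))) = -3*(11 - (3 - 2)) = -3*(11 - 1*1) = -3*(11 - 1) = -3*10 = -30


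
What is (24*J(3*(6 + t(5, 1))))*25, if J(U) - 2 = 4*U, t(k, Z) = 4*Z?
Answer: 73200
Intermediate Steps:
J(U) = 2 + 4*U
(24*J(3*(6 + t(5, 1))))*25 = (24*(2 + 4*(3*(6 + 4*1))))*25 = (24*(2 + 4*(3*(6 + 4))))*25 = (24*(2 + 4*(3*10)))*25 = (24*(2 + 4*30))*25 = (24*(2 + 120))*25 = (24*122)*25 = 2928*25 = 73200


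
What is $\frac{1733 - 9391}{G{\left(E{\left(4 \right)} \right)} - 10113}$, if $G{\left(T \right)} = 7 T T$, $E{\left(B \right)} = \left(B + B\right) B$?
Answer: $\frac{7658}{2945} \approx 2.6003$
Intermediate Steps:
$E{\left(B \right)} = 2 B^{2}$ ($E{\left(B \right)} = 2 B B = 2 B^{2}$)
$G{\left(T \right)} = 7 T^{2}$
$\frac{1733 - 9391}{G{\left(E{\left(4 \right)} \right)} - 10113} = \frac{1733 - 9391}{7 \left(2 \cdot 4^{2}\right)^{2} - 10113} = - \frac{7658}{7 \left(2 \cdot 16\right)^{2} - 10113} = - \frac{7658}{7 \cdot 32^{2} - 10113} = - \frac{7658}{7 \cdot 1024 - 10113} = - \frac{7658}{7168 - 10113} = - \frac{7658}{-2945} = \left(-7658\right) \left(- \frac{1}{2945}\right) = \frac{7658}{2945}$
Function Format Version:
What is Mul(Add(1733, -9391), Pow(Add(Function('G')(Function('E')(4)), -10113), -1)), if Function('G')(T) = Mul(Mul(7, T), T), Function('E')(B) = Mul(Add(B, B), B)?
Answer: Rational(7658, 2945) ≈ 2.6003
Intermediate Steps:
Function('E')(B) = Mul(2, Pow(B, 2)) (Function('E')(B) = Mul(Mul(2, B), B) = Mul(2, Pow(B, 2)))
Function('G')(T) = Mul(7, Pow(T, 2))
Mul(Add(1733, -9391), Pow(Add(Function('G')(Function('E')(4)), -10113), -1)) = Mul(Add(1733, -9391), Pow(Add(Mul(7, Pow(Mul(2, Pow(4, 2)), 2)), -10113), -1)) = Mul(-7658, Pow(Add(Mul(7, Pow(Mul(2, 16), 2)), -10113), -1)) = Mul(-7658, Pow(Add(Mul(7, Pow(32, 2)), -10113), -1)) = Mul(-7658, Pow(Add(Mul(7, 1024), -10113), -1)) = Mul(-7658, Pow(Add(7168, -10113), -1)) = Mul(-7658, Pow(-2945, -1)) = Mul(-7658, Rational(-1, 2945)) = Rational(7658, 2945)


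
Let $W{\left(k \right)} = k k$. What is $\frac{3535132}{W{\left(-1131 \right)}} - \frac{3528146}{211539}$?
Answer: $- \frac{1255082825786}{90197479593} \approx -13.915$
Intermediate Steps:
$W{\left(k \right)} = k^{2}$
$\frac{3535132}{W{\left(-1131 \right)}} - \frac{3528146}{211539} = \frac{3535132}{\left(-1131\right)^{2}} - \frac{3528146}{211539} = \frac{3535132}{1279161} - \frac{3528146}{211539} = - \frac{1255082825786}{90197479593}$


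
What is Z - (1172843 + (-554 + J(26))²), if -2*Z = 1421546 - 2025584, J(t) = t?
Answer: -1149608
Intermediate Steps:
Z = 302019 (Z = -(1421546 - 2025584)/2 = -½*(-604038) = 302019)
Z - (1172843 + (-554 + J(26))²) = 302019 - (1172843 + (-554 + 26)²) = 302019 - (1172843 + (-528)²) = 302019 - (1172843 + 278784) = 302019 - 1*1451627 = 302019 - 1451627 = -1149608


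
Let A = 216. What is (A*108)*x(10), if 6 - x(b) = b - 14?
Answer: 233280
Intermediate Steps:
x(b) = 20 - b (x(b) = 6 - (b - 14) = 6 - (-14 + b) = 6 + (14 - b) = 20 - b)
(A*108)*x(10) = (216*108)*(20 - 1*10) = 23328*(20 - 10) = 23328*10 = 233280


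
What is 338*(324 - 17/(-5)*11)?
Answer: 610766/5 ≈ 1.2215e+5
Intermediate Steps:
338*(324 - 17/(-5)*11) = 338*(324 - 17*(-⅕)*11) = 338*(324 + (17/5)*11) = 338*(324 + 187/5) = 338*(1807/5) = 610766/5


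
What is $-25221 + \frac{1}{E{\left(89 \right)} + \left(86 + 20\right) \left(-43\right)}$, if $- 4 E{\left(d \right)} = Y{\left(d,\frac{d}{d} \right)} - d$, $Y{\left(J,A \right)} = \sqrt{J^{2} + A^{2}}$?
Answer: $- \frac{8301757724039}{329160527} + \frac{4 \sqrt{7922}}{329160527} \approx -25221.0$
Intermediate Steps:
$Y{\left(J,A \right)} = \sqrt{A^{2} + J^{2}}$
$E{\left(d \right)} = - \frac{\sqrt{1 + d^{2}}}{4} + \frac{d}{4}$ ($E{\left(d \right)} = - \frac{\sqrt{\left(\frac{d}{d}\right)^{2} + d^{2}} - d}{4} = - \frac{\sqrt{1^{2} + d^{2}} - d}{4} = - \frac{\sqrt{1 + d^{2}} - d}{4} = - \frac{\sqrt{1 + d^{2}}}{4} + \frac{d}{4}$)
$-25221 + \frac{1}{E{\left(89 \right)} + \left(86 + 20\right) \left(-43\right)} = -25221 + \frac{1}{\left(- \frac{\sqrt{1 + 89^{2}}}{4} + \frac{1}{4} \cdot 89\right) + \left(86 + 20\right) \left(-43\right)} = -25221 + \frac{1}{\left(- \frac{\sqrt{1 + 7921}}{4} + \frac{89}{4}\right) + 106 \left(-43\right)} = -25221 + \frac{1}{\left(- \frac{\sqrt{7922}}{4} + \frac{89}{4}\right) - 4558} = -25221 + \frac{1}{\left(\frac{89}{4} - \frac{\sqrt{7922}}{4}\right) - 4558} = -25221 + \frac{1}{- \frac{18143}{4} - \frac{\sqrt{7922}}{4}}$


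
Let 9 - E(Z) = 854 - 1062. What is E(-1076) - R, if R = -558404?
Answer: 558621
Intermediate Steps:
E(Z) = 217 (E(Z) = 9 - (854 - 1062) = 9 - 1*(-208) = 9 + 208 = 217)
E(-1076) - R = 217 - 1*(-558404) = 217 + 558404 = 558621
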